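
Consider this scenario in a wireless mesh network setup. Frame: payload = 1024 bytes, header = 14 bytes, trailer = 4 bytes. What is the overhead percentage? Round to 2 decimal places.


Given: payload = 1024 B, header = 14 B, trailer = 4 B
Overhead bytes = header + trailer = 14 + 4 = 18
Total frame = payload + overhead = 1024 + 18 = 1042
Overhead % = 18 / 1042 * 100 = 1.7274% -> 1.73% (2 dp)

1.73


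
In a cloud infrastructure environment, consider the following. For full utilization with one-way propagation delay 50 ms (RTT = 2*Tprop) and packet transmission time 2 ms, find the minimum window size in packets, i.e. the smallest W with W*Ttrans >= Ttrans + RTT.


Given: Ttrans = 2 ms, RTT = 100 ms (= 2 * Tprop, Tprop = 50 ms)
Time until first ACK returns = Ttrans + RTT = 2 + 100 = 102 ms
Need W * Ttrans >= Ttrans + RTT  ->  W >= (Ttrans + RTT) / Ttrans
(Ttrans + RTT) / Ttrans = 102 / 2 = 51
W_min = ceil(51) = 51

51


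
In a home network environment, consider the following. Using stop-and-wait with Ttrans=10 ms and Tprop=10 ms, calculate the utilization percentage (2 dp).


Given: Ttrans = 10 ms, Tprop = 10 ms
RTT = 2 * Tprop = 2 * 10 = 20 ms
U = Ttrans / (Ttrans + RTT)
U = 10 / (10 + 20)
U = 10 / 30 = 0.333333
U% = 33.33%

33.33


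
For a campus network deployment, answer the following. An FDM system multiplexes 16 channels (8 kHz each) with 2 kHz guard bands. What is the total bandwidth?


Given: 16 channels, 8 kHz each, guard = 2 kHz
Channel bandwidth = 16 * 8 = 128 kHz
Guard bands = 15 gaps * 2 kHz = 30 kHz
Total = 128 + 30 = 158 kHz

158


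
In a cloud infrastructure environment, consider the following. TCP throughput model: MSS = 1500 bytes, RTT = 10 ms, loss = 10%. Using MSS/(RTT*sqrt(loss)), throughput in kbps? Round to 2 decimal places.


Given: MSS = 1500 bytes, RTT = 10 ms, loss = 10%
RTT in seconds = 10 / 1000 = 0.01
Loss rate = 10% = 0.1
sqrt(loss) = sqrt(0.1) = 0.316227766017
Throughput (bytes/s) = 1500 / (0.01 * 0.316227766017) = 474341.6490
Throughput (kbps) = 474341.6490 * 8 / 1000 = 3794.733192 -> 3794.73 kbps (2 dp)

3794.73


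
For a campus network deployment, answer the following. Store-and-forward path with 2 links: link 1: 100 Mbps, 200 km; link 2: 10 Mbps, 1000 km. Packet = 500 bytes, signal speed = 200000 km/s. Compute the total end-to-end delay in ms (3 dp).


Packet = 500 bytes = 4000 bits. Store-and-forward: sum (t_trans + t_prop) per link.
Link 1: t_trans = 4000/(100*10^6) s = 0.0400 ms; t_prop = 200/200000 s = 1.0000 ms; subtotal = 1.0400 ms
Link 2: t_trans = 4000/(10*10^6) s = 0.4000 ms; t_prop = 1000/200000 s = 5.0000 ms; subtotal = 5.4000 ms
End-to-end = 1.0400 + 5.4000 = 6.4400 ms -> 6.440 ms (3 dp)

6.440


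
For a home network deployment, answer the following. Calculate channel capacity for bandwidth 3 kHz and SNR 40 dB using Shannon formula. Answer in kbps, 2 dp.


Given: B = 3 kHz, SNR = 40 dB
SNR linear = 10^(40/10) = 10000
1 + SNR = 10001
log2(10001) = 13.2878566418
C = 3 * 1000 * 13.2878566418 = 39863.5699 bps
C = 39.863570 kbps -> 39.86 kbps (2 dp)

39.86


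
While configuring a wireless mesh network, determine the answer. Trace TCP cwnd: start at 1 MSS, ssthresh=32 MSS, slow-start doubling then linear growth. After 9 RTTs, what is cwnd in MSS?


RTT 0: cwnd = 1 MSS (initial)
RTT 1: cwnd = 2 MSS (slow start, doubled)
RTT 2: cwnd = 4 MSS (slow start, doubled)
RTT 3: cwnd = 8 MSS (slow start, doubled)
RTT 4: cwnd = 16 MSS (slow start, doubled)
RTT 5: cwnd = 32 MSS (slow start, doubled)
RTT 6: cwnd = 33 MSS (congestion avoidance, +1)
RTT 7: cwnd = 34 MSS (congestion avoidance, +1)
RTT 8: cwnd = 35 MSS (congestion avoidance, +1)
RTT 9: cwnd = 36 MSS (congestion avoidance, +1)

36


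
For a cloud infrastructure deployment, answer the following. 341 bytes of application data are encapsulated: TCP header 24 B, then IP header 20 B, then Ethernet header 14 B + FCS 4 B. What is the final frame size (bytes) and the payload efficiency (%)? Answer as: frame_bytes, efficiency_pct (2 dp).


TCP segment = 341 + 24 = 365 B
IP packet = 365 + 20 = 385 B
Ethernet frame = 385 + 14 + 4 = 403 B
Efficiency = app / frame = 341 / 403 = 0.846154 = 84.6154% -> 84.62% (2 dp)

403, 84.62


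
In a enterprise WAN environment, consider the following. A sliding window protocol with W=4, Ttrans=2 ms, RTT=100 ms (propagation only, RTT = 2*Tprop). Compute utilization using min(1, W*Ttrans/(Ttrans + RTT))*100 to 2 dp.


Given: W = 4, Ttrans = 2 ms, RTT = 100 ms (= 2 * Tprop, Tprop = 50 ms)
Cycle time = Ttrans + RTT = 2 + 100 = 102 ms (first packet sent until its ACK returns)
W * Ttrans = 4 * 2 = 8 ms of sending per cycle
W * Ttrans / (Ttrans + RTT) = 8 / 102 = 0.078431
U = min(1, 0.078431) = 0.078431
U% = 7.84%

7.84


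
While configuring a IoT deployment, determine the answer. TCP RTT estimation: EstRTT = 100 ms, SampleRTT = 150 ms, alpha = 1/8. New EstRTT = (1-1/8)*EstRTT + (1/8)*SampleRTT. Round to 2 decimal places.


Given: EstRTT = 100 ms, SampleRTT = 150 ms, alpha = 1/8
New EstRTT = (1 - alpha) * EstRTT + alpha * SampleRTT
(7/8) * 100 = 87.5
(1/8) * 150 = 18.75
New EstRTT = 87.5 + 18.75 = 106.25 ms -> 106.25 ms (2 dp)

106.25


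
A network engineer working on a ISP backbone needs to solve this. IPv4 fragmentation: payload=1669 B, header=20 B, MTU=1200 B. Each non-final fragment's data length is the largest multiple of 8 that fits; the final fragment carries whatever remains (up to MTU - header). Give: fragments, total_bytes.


Max data per non-final fragment = floor((MTU - header)/8)*8 = floor((1200 - 20)/8)*8 = floor(1180/8)*8 = 1176 B
Final fragment needs no 8-byte alignment: it can carry up to MTU - header = 1180 B
Non-final fragments needed = ceil((payload - 1180) / 1176) = ceil(489/1176) = ceil(0.4158) = 1
Number of fragments = 1 + 1 = 2
Fragment sizes (data): 1 * 1176 B + 493 B (last, 493 <= 1180 OK)
Total bytes sent = payload + n_frags * header = 1669 + 2*20 = 1669 + 40 = 1709 B

2, 1709


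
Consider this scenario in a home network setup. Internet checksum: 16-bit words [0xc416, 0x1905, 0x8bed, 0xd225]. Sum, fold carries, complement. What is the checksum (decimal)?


Given words: [0xc416, 0x1905, 0x8bed, 0xd225]
Step 1: Sum all words
Raw sum = 50198 + 6405 + 35821 + 53797 = 146221
Step 2: Fold carry: (15149 + 2) = 15151
One's complement = ~15151 & 0xFFFF = 50384

50384


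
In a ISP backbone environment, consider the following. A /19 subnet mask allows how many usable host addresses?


Given: subnet mask /19
Host bits = 32 - 19 = 13
Total addresses = 2^13 = 8192
Usable hosts = 8192 - 2 (network + broadcast) = 8190

8190


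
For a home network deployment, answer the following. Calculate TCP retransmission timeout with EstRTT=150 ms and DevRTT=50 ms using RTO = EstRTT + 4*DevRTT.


Given: EstRTT = 150 ms, DevRTT = 50 ms
Timeout = EstRTT + 4 * DevRTT
4 * DevRTT = 4 * 50 = 200
Timeout = 150 + 200 = 350 ms

350


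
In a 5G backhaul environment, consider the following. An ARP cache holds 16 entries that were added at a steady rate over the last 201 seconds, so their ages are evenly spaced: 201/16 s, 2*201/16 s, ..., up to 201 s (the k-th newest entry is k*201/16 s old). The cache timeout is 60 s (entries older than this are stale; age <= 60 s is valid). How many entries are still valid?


Ages are k * 201/16 s for k = 1..16 (spacing = 12.5625 s).
Entry k is valid iff k * 201/16 <= 60 iff k <= 16 * 60 / 201 = 4.7761
n_valid = floor(4.7761) = 4
(n_stale = 16 - 4 = 12)

4


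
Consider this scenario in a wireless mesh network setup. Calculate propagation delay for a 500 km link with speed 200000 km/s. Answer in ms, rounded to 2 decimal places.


Given: distance = 500 km, speed = 200000 km/s
Delay = distance / speed = 500 / 200000 seconds
Delay in ms = 500 * 1000 / 200000
Delay = 2.5000 ms
Rounded to 2 dp = 2.50 ms

2.50


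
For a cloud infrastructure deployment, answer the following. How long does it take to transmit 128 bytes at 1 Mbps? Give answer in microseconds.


Given: packet = 128 bytes, bandwidth = 1 Mbps
Packet in bits = 128 * 8 = 1024 bits
Bandwidth = 1 * 10^6 = 1000000 bps
Time = 1024 / 1000000 seconds
Time in us = 1024 * 10^6 / 1000000 = 1024

1024


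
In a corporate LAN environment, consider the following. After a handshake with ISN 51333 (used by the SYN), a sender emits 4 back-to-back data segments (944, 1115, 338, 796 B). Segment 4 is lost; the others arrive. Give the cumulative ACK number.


SYN uses sequence number 51333; first data byte = ISN + 1 = 51334.
Segment 1: SEQ = 51334, len = 944 B, covers [51334, 52277]
Segment 2: SEQ = 52278, len = 1115 B, covers [52278, 53392]
Segment 3: SEQ = 53393, len = 338 B, covers [53393, 53730]
Segment 4: SEQ = 53731, len = 796 B, covers [53731, 54526] [LOST]
In-order data received: bytes [51334, 53730] (segments 1..3).
Segment 4 missing -> gap begins at byte 53731.
Cumulative ACK = next expected in-order byte = 51334 + 944 + 1115 + 338 = 53731

53731


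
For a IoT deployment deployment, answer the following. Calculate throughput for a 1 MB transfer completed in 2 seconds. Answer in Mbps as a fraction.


Given: file = 1 MB, time = 2 s
File in Mb = 1 * 8 = 8 Mb
Throughput = 8 / 2 Mbps
Throughput = 4 Mbps

4


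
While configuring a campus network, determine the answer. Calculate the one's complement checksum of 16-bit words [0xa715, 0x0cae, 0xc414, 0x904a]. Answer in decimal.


Given words: [0xa715, 0x0cae, 0xc414, 0x904a]
Step 1: Sum all words
Raw sum = 42773 + 3246 + 50196 + 36938 = 133153
Step 2: Fold carry: (2081 + 2) = 2083
One's complement = ~2083 & 0xFFFF = 63452

63452


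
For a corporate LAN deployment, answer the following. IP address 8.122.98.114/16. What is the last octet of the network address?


Given: IP = 8.122.98.114, prefix = /16
Subnet mask = 255.255.0.0
Last octet of IP: 114
Last octet of mask: 0
Network last octet = 114 AND 0 = 0

0


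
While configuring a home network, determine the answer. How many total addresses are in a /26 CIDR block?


Given: CIDR prefix /26
Host bits = 32 - 26 = 6
Total addresses = 2^6 = 64

64


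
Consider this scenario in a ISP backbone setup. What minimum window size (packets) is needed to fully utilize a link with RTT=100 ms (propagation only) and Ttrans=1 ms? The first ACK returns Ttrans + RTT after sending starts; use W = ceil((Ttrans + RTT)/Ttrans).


Given: Ttrans = 1 ms, RTT = 100 ms (= 2 * Tprop, Tprop = 50 ms)
Time until first ACK returns = Ttrans + RTT = 1 + 100 = 101 ms
Need W * Ttrans >= Ttrans + RTT  ->  W >= (Ttrans + RTT) / Ttrans
(Ttrans + RTT) / Ttrans = 101 / 1 = 101
W_min = ceil(101) = 101

101


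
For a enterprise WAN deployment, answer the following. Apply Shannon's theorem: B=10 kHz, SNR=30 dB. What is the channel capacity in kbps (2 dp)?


Given: B = 10 kHz, SNR = 30 dB
SNR linear = 10^(30/10) = 1000
1 + SNR = 1001
log2(1001) = 9.9672262588
C = 10 * 1000 * 9.9672262588 = 99672.2626 bps
C = 99.672263 kbps -> 99.67 kbps (2 dp)

99.67


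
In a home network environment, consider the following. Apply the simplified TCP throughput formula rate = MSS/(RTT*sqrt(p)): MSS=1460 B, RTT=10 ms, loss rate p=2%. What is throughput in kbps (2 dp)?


Given: MSS = 1460 bytes, RTT = 10 ms, loss = 2%
RTT in seconds = 10 / 1000 = 0.01
Loss rate = 2% = 0.02
sqrt(loss) = sqrt(0.02) = 0.141421356237
Throughput (bytes/s) = 1460 / (0.01 * 0.141421356237) = 1032375.9005
Throughput (kbps) = 1032375.9005 * 8 / 1000 = 8259.007204 -> 8259.01 kbps (2 dp)

8259.01


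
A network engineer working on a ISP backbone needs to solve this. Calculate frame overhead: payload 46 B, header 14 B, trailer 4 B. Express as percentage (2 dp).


Given: payload = 46 B, header = 14 B, trailer = 4 B
Overhead bytes = header + trailer = 14 + 4 = 18
Total frame = payload + overhead = 46 + 18 = 64
Overhead % = 18 / 64 * 100 = 28.1250% -> 28.13% (2 dp)

28.13


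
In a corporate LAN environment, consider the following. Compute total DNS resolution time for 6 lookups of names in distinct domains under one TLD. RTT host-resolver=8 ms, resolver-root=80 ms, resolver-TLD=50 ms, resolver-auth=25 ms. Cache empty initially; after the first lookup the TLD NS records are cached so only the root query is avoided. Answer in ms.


Lookup 1 (cold cache): local + root + TLD + auth = 8 + 80 + 50 + 25 = 163 ms
Lookups 2..6 (TLD NS cached -> skip root; new domain -> still ask TLD and auth): local + TLD + auth = 8 + 50 + 25 = 83 ms each
Remaining 5 lookups: 5 * 83 = 415 ms
Total = 163 + 415 = 578 ms

578


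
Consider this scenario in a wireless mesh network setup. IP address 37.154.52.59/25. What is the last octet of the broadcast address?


Given: IP = 37.154.52.59, prefix = /25
Host bits = 32 - 25 = 7
Network last octet = 59 AND mask = 0
Host part size = 2^7 - 1 = 127
Broadcast last octet = 0 OR 127 = 127

127


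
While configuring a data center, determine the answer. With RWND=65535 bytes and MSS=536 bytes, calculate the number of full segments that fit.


Given: RWND = 65535 bytes, MSS = 536 bytes
Full segments = floor(RWND / MSS)
Full segments = floor(65535 / 536)
Full segments = floor(122.2668) = 122

122


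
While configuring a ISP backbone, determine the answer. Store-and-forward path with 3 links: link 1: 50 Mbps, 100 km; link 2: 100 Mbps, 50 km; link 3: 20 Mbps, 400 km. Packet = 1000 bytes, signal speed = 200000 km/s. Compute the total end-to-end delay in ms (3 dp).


Packet = 1000 bytes = 8000 bits. Store-and-forward: sum (t_trans + t_prop) per link.
Link 1: t_trans = 8000/(50*10^6) s = 0.1600 ms; t_prop = 100/200000 s = 0.5000 ms; subtotal = 0.6600 ms
Link 2: t_trans = 8000/(100*10^6) s = 0.0800 ms; t_prop = 50/200000 s = 0.2500 ms; subtotal = 0.3300 ms
Link 3: t_trans = 8000/(20*10^6) s = 0.4000 ms; t_prop = 400/200000 s = 2.0000 ms; subtotal = 2.4000 ms
End-to-end = 0.6600 + 0.3300 + 2.4000 = 3.3900 ms -> 3.390 ms (3 dp)

3.390


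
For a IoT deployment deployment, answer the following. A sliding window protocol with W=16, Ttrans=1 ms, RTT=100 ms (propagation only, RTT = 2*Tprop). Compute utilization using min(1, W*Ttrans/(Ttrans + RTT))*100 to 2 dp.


Given: W = 16, Ttrans = 1 ms, RTT = 100 ms (= 2 * Tprop, Tprop = 50 ms)
Cycle time = Ttrans + RTT = 1 + 100 = 101 ms (first packet sent until its ACK returns)
W * Ttrans = 16 * 1 = 16 ms of sending per cycle
W * Ttrans / (Ttrans + RTT) = 16 / 101 = 0.158416
U = min(1, 0.158416) = 0.158416
U% = 15.84%

15.84


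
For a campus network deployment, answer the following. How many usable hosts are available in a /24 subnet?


Given: subnet mask /24
Host bits = 32 - 24 = 8
Total addresses = 2^8 = 256
Usable hosts = 256 - 2 (network + broadcast) = 254

254


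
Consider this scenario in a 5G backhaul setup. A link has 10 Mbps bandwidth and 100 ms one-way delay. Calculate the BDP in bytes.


Given: bandwidth = 10 Mbps, delay = 100 ms
BDP in bits = 10 * 10^6 * 100 / 1000
BDP in bits = 1000000
BDP in bytes = 1000000 / 8 = 125000

125000


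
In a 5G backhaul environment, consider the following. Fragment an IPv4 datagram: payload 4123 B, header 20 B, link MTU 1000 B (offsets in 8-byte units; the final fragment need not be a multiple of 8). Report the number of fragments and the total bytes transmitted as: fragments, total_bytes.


Max data per non-final fragment = floor((MTU - header)/8)*8 = floor((1000 - 20)/8)*8 = floor(980/8)*8 = 976 B
Final fragment needs no 8-byte alignment: it can carry up to MTU - header = 980 B
Non-final fragments needed = ceil((payload - 980) / 976) = ceil(3143/976) = ceil(3.2203) = 4
Number of fragments = 4 + 1 = 5
Fragment sizes (data): 4 * 976 B + 219 B (last, 219 <= 980 OK)
Total bytes sent = payload + n_frags * header = 4123 + 5*20 = 4123 + 100 = 4223 B

5, 4223


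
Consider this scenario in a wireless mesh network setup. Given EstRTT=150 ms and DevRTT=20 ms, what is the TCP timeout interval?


Given: EstRTT = 150 ms, DevRTT = 20 ms
Timeout = EstRTT + 4 * DevRTT
4 * DevRTT = 4 * 20 = 80
Timeout = 150 + 80 = 230 ms

230


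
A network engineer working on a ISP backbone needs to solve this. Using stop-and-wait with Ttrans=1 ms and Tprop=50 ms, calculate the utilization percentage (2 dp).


Given: Ttrans = 1 ms, Tprop = 50 ms
RTT = 2 * Tprop = 2 * 50 = 100 ms
U = Ttrans / (Ttrans + RTT)
U = 1 / (1 + 100)
U = 1 / 101 = 0.009901
U% = 0.99%

0.99


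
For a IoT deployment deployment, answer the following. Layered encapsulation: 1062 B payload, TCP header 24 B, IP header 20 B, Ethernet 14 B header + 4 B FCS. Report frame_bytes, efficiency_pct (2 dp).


TCP segment = 1062 + 24 = 1086 B
IP packet = 1086 + 20 = 1106 B
Ethernet frame = 1106 + 14 + 4 = 1124 B
Efficiency = app / frame = 1062 / 1124 = 0.944840 = 94.4840% -> 94.48% (2 dp)

1124, 94.48


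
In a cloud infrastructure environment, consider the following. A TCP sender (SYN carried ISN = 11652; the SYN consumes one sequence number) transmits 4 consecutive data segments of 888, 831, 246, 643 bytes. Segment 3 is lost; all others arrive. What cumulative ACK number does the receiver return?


SYN uses sequence number 11652; first data byte = ISN + 1 = 11653.
Segment 1: SEQ = 11653, len = 888 B, covers [11653, 12540]
Segment 2: SEQ = 12541, len = 831 B, covers [12541, 13371]
Segment 3: SEQ = 13372, len = 246 B, covers [13372, 13617] [LOST]
Segment 4: SEQ = 13618, len = 643 B, covers [13618, 14260]
In-order data received: bytes [11653, 13371] (segments 1..2).
Segment 3 missing -> gap begins at byte 13372; later segments buffered out of order.
Cumulative ACK = next expected in-order byte = 11653 + 888 + 831 = 13372

13372


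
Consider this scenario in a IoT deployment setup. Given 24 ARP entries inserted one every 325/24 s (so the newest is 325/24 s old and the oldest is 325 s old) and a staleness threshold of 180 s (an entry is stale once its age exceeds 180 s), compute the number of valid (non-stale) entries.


Ages are k * 325/24 s for k = 1..24 (spacing = 13.5417 s).
Entry k is valid iff k * 325/24 <= 180 iff k <= 24 * 180 / 325 = 13.2923
n_valid = floor(13.2923) = 13
(n_stale = 24 - 13 = 11)

13


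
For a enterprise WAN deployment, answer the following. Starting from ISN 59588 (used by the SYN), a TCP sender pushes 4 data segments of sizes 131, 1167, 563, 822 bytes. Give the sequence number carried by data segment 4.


The SYN occupies sequence number ISN = 59588, so the first data byte is ISN + 1 = 59589.
SEQ of data segment i = (ISN + 1) + sum of payload sizes of segments 1..i-1.
Segment 1: SEQ = 59589, payload = 131 bytes
Segment 2: SEQ = 59720, payload = 1167 bytes
Segment 3: SEQ = 60887, payload = 563 bytes
Segment 4: SEQ = 61450, payload = 822 bytes
SEQ of segment 4 = 59589 + 131 + 1167 + 563 = 61450

61450


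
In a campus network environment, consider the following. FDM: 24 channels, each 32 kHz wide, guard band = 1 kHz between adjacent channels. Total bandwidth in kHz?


Given: 24 channels, 32 kHz each, guard = 1 kHz
Channel bandwidth = 24 * 32 = 768 kHz
Guard bands = 23 gaps * 1 kHz = 23 kHz
Total = 768 + 23 = 791 kHz

791


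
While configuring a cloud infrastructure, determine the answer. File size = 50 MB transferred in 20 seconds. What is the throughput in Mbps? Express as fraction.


Given: file = 50 MB, time = 20 s
File in Mb = 50 * 8 = 400 Mb
Throughput = 400 / 20 Mbps
Throughput = 20 Mbps

20


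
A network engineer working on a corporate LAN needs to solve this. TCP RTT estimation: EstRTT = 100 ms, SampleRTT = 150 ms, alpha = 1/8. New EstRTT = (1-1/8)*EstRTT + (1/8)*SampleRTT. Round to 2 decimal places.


Given: EstRTT = 100 ms, SampleRTT = 150 ms, alpha = 1/8
New EstRTT = (1 - alpha) * EstRTT + alpha * SampleRTT
(7/8) * 100 = 87.5
(1/8) * 150 = 18.75
New EstRTT = 87.5 + 18.75 = 106.25 ms -> 106.25 ms (2 dp)

106.25


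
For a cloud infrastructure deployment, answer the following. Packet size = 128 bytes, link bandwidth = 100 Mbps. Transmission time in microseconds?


Given: packet = 128 bytes, bandwidth = 100 Mbps
Packet in bits = 128 * 8 = 1024 bits
Bandwidth = 100 * 10^6 = 100000000 bps
Time = 1024 / 100000000 seconds
Time in us = 1024 * 10^6 / 100000000 = 10.24

10.24


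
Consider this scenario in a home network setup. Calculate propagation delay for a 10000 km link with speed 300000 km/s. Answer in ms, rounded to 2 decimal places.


Given: distance = 10000 km, speed = 300000 km/s
Delay = distance / speed = 10000 / 300000 seconds
Delay in ms = 10000 * 1000 / 300000
Delay = 33.3333 ms
Rounded to 2 dp = 33.33 ms

33.33


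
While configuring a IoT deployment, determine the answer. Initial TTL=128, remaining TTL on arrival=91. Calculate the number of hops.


Given: initial TTL = 128, received TTL = 91
Hops = initial TTL - received TTL
Hops = 128 - 91 = 37

37


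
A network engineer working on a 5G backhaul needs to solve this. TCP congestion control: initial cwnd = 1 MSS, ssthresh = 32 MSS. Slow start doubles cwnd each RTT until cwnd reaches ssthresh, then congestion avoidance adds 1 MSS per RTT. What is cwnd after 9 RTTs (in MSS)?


RTT 0: cwnd = 1 MSS (initial)
RTT 1: cwnd = 2 MSS (slow start, doubled)
RTT 2: cwnd = 4 MSS (slow start, doubled)
RTT 3: cwnd = 8 MSS (slow start, doubled)
RTT 4: cwnd = 16 MSS (slow start, doubled)
RTT 5: cwnd = 32 MSS (slow start, doubled)
RTT 6: cwnd = 33 MSS (congestion avoidance, +1)
RTT 7: cwnd = 34 MSS (congestion avoidance, +1)
RTT 8: cwnd = 35 MSS (congestion avoidance, +1)
RTT 9: cwnd = 36 MSS (congestion avoidance, +1)

36


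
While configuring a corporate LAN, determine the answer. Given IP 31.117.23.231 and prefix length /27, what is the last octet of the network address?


Given: IP = 31.117.23.231, prefix = /27
Subnet mask = 255.255.255.224
Last octet of IP: 231
Last octet of mask: 224
Network last octet = 231 AND 224 = 224

224


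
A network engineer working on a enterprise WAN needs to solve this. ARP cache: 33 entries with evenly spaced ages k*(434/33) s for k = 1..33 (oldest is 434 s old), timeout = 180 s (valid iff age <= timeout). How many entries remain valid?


Ages are k * 434/33 s for k = 1..33 (spacing = 13.1515 s).
Entry k is valid iff k * 434/33 <= 180 iff k <= 33 * 180 / 434 = 13.6866
n_valid = floor(13.6866) = 13
(n_stale = 33 - 13 = 20)

13


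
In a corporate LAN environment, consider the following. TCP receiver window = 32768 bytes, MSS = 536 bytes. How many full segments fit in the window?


Given: RWND = 32768 bytes, MSS = 536 bytes
Full segments = floor(RWND / MSS)
Full segments = floor(32768 / 536)
Full segments = floor(61.1343) = 61

61


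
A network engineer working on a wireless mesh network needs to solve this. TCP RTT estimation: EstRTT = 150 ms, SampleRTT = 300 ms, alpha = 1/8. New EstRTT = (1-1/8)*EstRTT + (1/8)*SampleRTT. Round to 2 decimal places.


Given: EstRTT = 150 ms, SampleRTT = 300 ms, alpha = 1/8
New EstRTT = (1 - alpha) * EstRTT + alpha * SampleRTT
(7/8) * 150 = 131.25
(1/8) * 300 = 37.5
New EstRTT = 131.25 + 37.5 = 168.75 ms -> 168.75 ms (2 dp)

168.75


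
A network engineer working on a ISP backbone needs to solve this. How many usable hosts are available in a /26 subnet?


Given: subnet mask /26
Host bits = 32 - 26 = 6
Total addresses = 2^6 = 64
Usable hosts = 64 - 2 (network + broadcast) = 62

62


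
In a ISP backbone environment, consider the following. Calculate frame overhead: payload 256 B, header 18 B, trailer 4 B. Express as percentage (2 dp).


Given: payload = 256 B, header = 18 B, trailer = 4 B
Overhead bytes = header + trailer = 18 + 4 = 22
Total frame = payload + overhead = 256 + 22 = 278
Overhead % = 22 / 278 * 100 = 7.9137% -> 7.91% (2 dp)

7.91


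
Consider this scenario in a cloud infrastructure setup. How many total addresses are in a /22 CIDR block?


Given: CIDR prefix /22
Host bits = 32 - 22 = 10
Total addresses = 2^10 = 1024

1024


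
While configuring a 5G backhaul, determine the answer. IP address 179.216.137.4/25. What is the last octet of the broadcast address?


Given: IP = 179.216.137.4, prefix = /25
Host bits = 32 - 25 = 7
Network last octet = 4 AND mask = 0
Host part size = 2^7 - 1 = 127
Broadcast last octet = 0 OR 127 = 127

127


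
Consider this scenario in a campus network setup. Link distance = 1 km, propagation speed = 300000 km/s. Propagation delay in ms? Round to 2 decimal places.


Given: distance = 1 km, speed = 300000 km/s
Delay = distance / speed = 1 / 300000 seconds
Delay in ms = 1 * 1000 / 300000
Delay = 0.0033 ms
Rounded to 2 dp = 0.00 ms

0.00


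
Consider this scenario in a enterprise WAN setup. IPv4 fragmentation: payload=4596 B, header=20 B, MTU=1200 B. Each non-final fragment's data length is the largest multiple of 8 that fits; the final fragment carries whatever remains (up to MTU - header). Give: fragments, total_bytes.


Max data per non-final fragment = floor((MTU - header)/8)*8 = floor((1200 - 20)/8)*8 = floor(1180/8)*8 = 1176 B
Final fragment needs no 8-byte alignment: it can carry up to MTU - header = 1180 B
Non-final fragments needed = ceil((payload - 1180) / 1176) = ceil(3416/1176) = ceil(2.9048) = 3
Number of fragments = 3 + 1 = 4
Fragment sizes (data): 3 * 1176 B + 1068 B (last, 1068 <= 1180 OK)
Total bytes sent = payload + n_frags * header = 4596 + 4*20 = 4596 + 80 = 4676 B

4, 4676


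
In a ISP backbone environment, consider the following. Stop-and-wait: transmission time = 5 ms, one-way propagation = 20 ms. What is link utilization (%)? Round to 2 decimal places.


Given: Ttrans = 5 ms, Tprop = 20 ms
RTT = 2 * Tprop = 2 * 20 = 40 ms
U = Ttrans / (Ttrans + RTT)
U = 5 / (5 + 40)
U = 5 / 45 = 0.111111
U% = 11.11%

11.11


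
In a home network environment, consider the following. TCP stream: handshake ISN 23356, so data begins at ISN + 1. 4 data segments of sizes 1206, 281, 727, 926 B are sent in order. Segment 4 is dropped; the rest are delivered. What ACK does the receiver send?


SYN uses sequence number 23356; first data byte = ISN + 1 = 23357.
Segment 1: SEQ = 23357, len = 1206 B, covers [23357, 24562]
Segment 2: SEQ = 24563, len = 281 B, covers [24563, 24843]
Segment 3: SEQ = 24844, len = 727 B, covers [24844, 25570]
Segment 4: SEQ = 25571, len = 926 B, covers [25571, 26496] [LOST]
In-order data received: bytes [23357, 25570] (segments 1..3).
Segment 4 missing -> gap begins at byte 25571.
Cumulative ACK = next expected in-order byte = 23357 + 1206 + 281 + 727 = 25571

25571


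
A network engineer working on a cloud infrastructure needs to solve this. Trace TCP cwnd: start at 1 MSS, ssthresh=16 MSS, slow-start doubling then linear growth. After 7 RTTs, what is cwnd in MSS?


RTT 0: cwnd = 1 MSS (initial)
RTT 1: cwnd = 2 MSS (slow start, doubled)
RTT 2: cwnd = 4 MSS (slow start, doubled)
RTT 3: cwnd = 8 MSS (slow start, doubled)
RTT 4: cwnd = 16 MSS (slow start, doubled)
RTT 5: cwnd = 17 MSS (congestion avoidance, +1)
RTT 6: cwnd = 18 MSS (congestion avoidance, +1)
RTT 7: cwnd = 19 MSS (congestion avoidance, +1)

19


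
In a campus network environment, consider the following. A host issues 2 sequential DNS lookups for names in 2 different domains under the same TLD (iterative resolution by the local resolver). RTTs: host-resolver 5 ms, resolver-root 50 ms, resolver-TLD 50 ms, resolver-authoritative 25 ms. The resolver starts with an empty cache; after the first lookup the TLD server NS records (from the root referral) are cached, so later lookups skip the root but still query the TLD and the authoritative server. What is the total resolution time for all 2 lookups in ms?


Lookup 1 (cold cache): local + root + TLD + auth = 5 + 50 + 50 + 25 = 130 ms
Lookups 2..2 (TLD NS cached -> skip root; new domain -> still ask TLD and auth): local + TLD + auth = 5 + 50 + 25 = 80 ms each
Remaining 1 lookups: 1 * 80 = 80 ms
Total = 130 + 80 = 210 ms

210


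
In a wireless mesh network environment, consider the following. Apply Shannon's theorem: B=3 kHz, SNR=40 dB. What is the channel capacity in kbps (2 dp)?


Given: B = 3 kHz, SNR = 40 dB
SNR linear = 10^(40/10) = 10000
1 + SNR = 10001
log2(10001) = 13.2878566418
C = 3 * 1000 * 13.2878566418 = 39863.5699 bps
C = 39.863570 kbps -> 39.86 kbps (2 dp)

39.86


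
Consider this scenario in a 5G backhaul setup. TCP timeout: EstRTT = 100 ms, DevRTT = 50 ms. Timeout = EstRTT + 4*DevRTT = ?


Given: EstRTT = 100 ms, DevRTT = 50 ms
Timeout = EstRTT + 4 * DevRTT
4 * DevRTT = 4 * 50 = 200
Timeout = 100 + 200 = 300 ms

300


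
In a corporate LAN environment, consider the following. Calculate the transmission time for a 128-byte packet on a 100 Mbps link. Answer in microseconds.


Given: packet = 128 bytes, bandwidth = 100 Mbps
Packet in bits = 128 * 8 = 1024 bits
Bandwidth = 100 * 10^6 = 100000000 bps
Time = 1024 / 100000000 seconds
Time in us = 1024 * 10^6 / 100000000 = 10.24

10.24


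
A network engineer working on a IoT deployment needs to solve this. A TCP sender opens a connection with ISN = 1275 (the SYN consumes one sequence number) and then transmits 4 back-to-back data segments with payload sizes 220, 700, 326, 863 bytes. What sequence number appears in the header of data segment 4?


The SYN occupies sequence number ISN = 1275, so the first data byte is ISN + 1 = 1276.
SEQ of data segment i = (ISN + 1) + sum of payload sizes of segments 1..i-1.
Segment 1: SEQ = 1276, payload = 220 bytes
Segment 2: SEQ = 1496, payload = 700 bytes
Segment 3: SEQ = 2196, payload = 326 bytes
Segment 4: SEQ = 2522, payload = 863 bytes
SEQ of segment 4 = 1276 + 220 + 700 + 326 = 2522

2522


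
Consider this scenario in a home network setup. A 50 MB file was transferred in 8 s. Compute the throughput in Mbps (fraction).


Given: file = 50 MB, time = 8 s
File in Mb = 50 * 8 = 400 Mb
Throughput = 400 / 8 Mbps
Throughput = 50 Mbps

50


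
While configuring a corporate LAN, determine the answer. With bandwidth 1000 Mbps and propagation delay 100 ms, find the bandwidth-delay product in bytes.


Given: bandwidth = 1000 Mbps, delay = 100 ms
BDP in bits = 1000 * 10^6 * 100 / 1000
BDP in bits = 100000000
BDP in bytes = 100000000 / 8 = 12500000

12500000


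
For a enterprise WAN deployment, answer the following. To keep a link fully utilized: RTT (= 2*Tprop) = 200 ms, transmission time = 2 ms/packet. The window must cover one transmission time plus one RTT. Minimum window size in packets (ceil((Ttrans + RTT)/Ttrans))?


Given: Ttrans = 2 ms, RTT = 200 ms (= 2 * Tprop, Tprop = 100 ms)
Time until first ACK returns = Ttrans + RTT = 2 + 200 = 202 ms
Need W * Ttrans >= Ttrans + RTT  ->  W >= (Ttrans + RTT) / Ttrans
(Ttrans + RTT) / Ttrans = 202 / 2 = 101
W_min = ceil(101) = 101

101


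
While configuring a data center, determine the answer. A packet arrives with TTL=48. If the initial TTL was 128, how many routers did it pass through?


Given: initial TTL = 128, received TTL = 48
Hops = initial TTL - received TTL
Hops = 128 - 48 = 80

80


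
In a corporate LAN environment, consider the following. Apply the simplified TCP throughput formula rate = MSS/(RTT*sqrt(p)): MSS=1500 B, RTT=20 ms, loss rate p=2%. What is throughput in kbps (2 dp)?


Given: MSS = 1500 bytes, RTT = 20 ms, loss = 2%
RTT in seconds = 20 / 1000 = 0.02
Loss rate = 2% = 0.02
sqrt(loss) = sqrt(0.02) = 0.141421356237
Throughput (bytes/s) = 1500 / (0.02 * 0.141421356237) = 530330.0859
Throughput (kbps) = 530330.0859 * 8 / 1000 = 4242.640687 -> 4242.64 kbps (2 dp)

4242.64


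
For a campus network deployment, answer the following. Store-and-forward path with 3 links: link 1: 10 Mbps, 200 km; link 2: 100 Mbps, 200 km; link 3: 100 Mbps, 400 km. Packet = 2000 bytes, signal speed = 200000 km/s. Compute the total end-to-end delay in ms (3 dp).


Packet = 2000 bytes = 16000 bits. Store-and-forward: sum (t_trans + t_prop) per link.
Link 1: t_trans = 16000/(10*10^6) s = 1.6000 ms; t_prop = 200/200000 s = 1.0000 ms; subtotal = 2.6000 ms
Link 2: t_trans = 16000/(100*10^6) s = 0.1600 ms; t_prop = 200/200000 s = 1.0000 ms; subtotal = 1.1600 ms
Link 3: t_trans = 16000/(100*10^6) s = 0.1600 ms; t_prop = 400/200000 s = 2.0000 ms; subtotal = 2.1600 ms
End-to-end = 2.6000 + 1.1600 + 2.1600 = 5.9200 ms -> 5.920 ms (3 dp)

5.920


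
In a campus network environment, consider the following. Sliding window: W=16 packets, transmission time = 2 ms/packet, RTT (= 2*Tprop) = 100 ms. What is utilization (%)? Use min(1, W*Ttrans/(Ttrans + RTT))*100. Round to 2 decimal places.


Given: W = 16, Ttrans = 2 ms, RTT = 100 ms (= 2 * Tprop, Tprop = 50 ms)
Cycle time = Ttrans + RTT = 2 + 100 = 102 ms (first packet sent until its ACK returns)
W * Ttrans = 16 * 2 = 32 ms of sending per cycle
W * Ttrans / (Ttrans + RTT) = 32 / 102 = 0.313725
U = min(1, 0.313725) = 0.313725
U% = 31.37%

31.37


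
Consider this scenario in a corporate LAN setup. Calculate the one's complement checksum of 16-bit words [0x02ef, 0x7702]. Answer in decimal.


Given words: [0x02ef, 0x7702]
Step 1: Sum all words
Raw sum = 751 + 30466 = 31217
One's complement = ~31217 & 0xFFFF = 34318

34318


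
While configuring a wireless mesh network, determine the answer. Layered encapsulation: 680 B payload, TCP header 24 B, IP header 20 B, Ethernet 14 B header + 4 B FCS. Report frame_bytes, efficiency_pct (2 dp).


TCP segment = 680 + 24 = 704 B
IP packet = 704 + 20 = 724 B
Ethernet frame = 724 + 14 + 4 = 742 B
Efficiency = app / frame = 680 / 742 = 0.916442 = 91.6442% -> 91.64% (2 dp)

742, 91.64


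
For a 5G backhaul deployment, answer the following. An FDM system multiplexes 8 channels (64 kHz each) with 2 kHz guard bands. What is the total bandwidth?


Given: 8 channels, 64 kHz each, guard = 2 kHz
Channel bandwidth = 8 * 64 = 512 kHz
Guard bands = 7 gaps * 2 kHz = 14 kHz
Total = 512 + 14 = 526 kHz

526


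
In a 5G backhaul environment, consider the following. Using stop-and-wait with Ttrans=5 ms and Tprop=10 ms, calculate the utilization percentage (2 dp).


Given: Ttrans = 5 ms, Tprop = 10 ms
RTT = 2 * Tprop = 2 * 10 = 20 ms
U = Ttrans / (Ttrans + RTT)
U = 5 / (5 + 20)
U = 5 / 25 = 0.2
U% = 20.00%

20.00


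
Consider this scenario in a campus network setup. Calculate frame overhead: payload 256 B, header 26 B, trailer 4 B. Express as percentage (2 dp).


Given: payload = 256 B, header = 26 B, trailer = 4 B
Overhead bytes = header + trailer = 26 + 4 = 30
Total frame = payload + overhead = 256 + 30 = 286
Overhead % = 30 / 286 * 100 = 10.4895% -> 10.49% (2 dp)

10.49


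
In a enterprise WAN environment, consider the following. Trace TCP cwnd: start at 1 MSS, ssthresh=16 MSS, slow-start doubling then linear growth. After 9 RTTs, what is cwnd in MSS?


RTT 0: cwnd = 1 MSS (initial)
RTT 1: cwnd = 2 MSS (slow start, doubled)
RTT 2: cwnd = 4 MSS (slow start, doubled)
RTT 3: cwnd = 8 MSS (slow start, doubled)
RTT 4: cwnd = 16 MSS (slow start, doubled)
RTT 5: cwnd = 17 MSS (congestion avoidance, +1)
RTT 6: cwnd = 18 MSS (congestion avoidance, +1)
RTT 7: cwnd = 19 MSS (congestion avoidance, +1)
RTT 8: cwnd = 20 MSS (congestion avoidance, +1)
RTT 9: cwnd = 21 MSS (congestion avoidance, +1)

21


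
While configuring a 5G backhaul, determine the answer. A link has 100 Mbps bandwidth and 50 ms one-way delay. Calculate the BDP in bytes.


Given: bandwidth = 100 Mbps, delay = 50 ms
BDP in bits = 100 * 10^6 * 50 / 1000
BDP in bits = 5000000
BDP in bytes = 5000000 / 8 = 625000

625000


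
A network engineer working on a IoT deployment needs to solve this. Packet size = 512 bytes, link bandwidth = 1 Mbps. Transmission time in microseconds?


Given: packet = 512 bytes, bandwidth = 1 Mbps
Packet in bits = 512 * 8 = 4096 bits
Bandwidth = 1 * 10^6 = 1000000 bps
Time = 4096 / 1000000 seconds
Time in us = 4096 * 10^6 / 1000000 = 4096

4096


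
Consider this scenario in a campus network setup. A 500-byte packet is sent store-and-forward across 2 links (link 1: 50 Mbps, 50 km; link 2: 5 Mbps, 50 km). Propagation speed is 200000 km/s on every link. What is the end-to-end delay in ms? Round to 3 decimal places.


Packet = 500 bytes = 4000 bits. Store-and-forward: sum (t_trans + t_prop) per link.
Link 1: t_trans = 4000/(50*10^6) s = 0.0800 ms; t_prop = 50/200000 s = 0.2500 ms; subtotal = 0.3300 ms
Link 2: t_trans = 4000/(5*10^6) s = 0.8000 ms; t_prop = 50/200000 s = 0.2500 ms; subtotal = 1.0500 ms
End-to-end = 0.3300 + 1.0500 = 1.3800 ms -> 1.380 ms (3 dp)

1.380


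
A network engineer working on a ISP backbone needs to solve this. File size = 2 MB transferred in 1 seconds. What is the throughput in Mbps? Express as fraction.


Given: file = 2 MB, time = 1 s
File in Mb = 2 * 8 = 16 Mb
Throughput = 16 / 1 Mbps
Throughput = 16 Mbps

16


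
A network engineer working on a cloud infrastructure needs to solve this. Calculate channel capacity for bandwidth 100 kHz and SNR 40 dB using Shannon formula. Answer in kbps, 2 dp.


Given: B = 100 kHz, SNR = 40 dB
SNR linear = 10^(40/10) = 10000
1 + SNR = 10001
log2(10001) = 13.2878566418
C = 100 * 1000 * 13.2878566418 = 1328785.6642 bps
C = 1328.785664 kbps -> 1328.79 kbps (2 dp)

1328.79


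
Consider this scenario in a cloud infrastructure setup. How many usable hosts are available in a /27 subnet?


Given: subnet mask /27
Host bits = 32 - 27 = 5
Total addresses = 2^5 = 32
Usable hosts = 32 - 2 (network + broadcast) = 30

30


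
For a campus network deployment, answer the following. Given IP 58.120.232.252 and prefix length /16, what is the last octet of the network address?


Given: IP = 58.120.232.252, prefix = /16
Subnet mask = 255.255.0.0
Last octet of IP: 252
Last octet of mask: 0
Network last octet = 252 AND 0 = 0

0


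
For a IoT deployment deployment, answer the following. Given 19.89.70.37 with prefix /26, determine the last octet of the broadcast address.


Given: IP = 19.89.70.37, prefix = /26
Host bits = 32 - 26 = 6
Network last octet = 37 AND mask = 0
Host part size = 2^6 - 1 = 63
Broadcast last octet = 0 OR 63 = 63

63


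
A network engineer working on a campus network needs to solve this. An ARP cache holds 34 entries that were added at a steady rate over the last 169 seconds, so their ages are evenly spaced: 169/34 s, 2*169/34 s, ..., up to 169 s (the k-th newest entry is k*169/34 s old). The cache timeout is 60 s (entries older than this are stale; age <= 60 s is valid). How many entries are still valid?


Ages are k * 169/34 s for k = 1..34 (spacing = 4.9706 s).
Entry k is valid iff k * 169/34 <= 60 iff k <= 34 * 60 / 169 = 12.0710
n_valid = floor(12.0710) = 12
(n_stale = 34 - 12 = 22)

12


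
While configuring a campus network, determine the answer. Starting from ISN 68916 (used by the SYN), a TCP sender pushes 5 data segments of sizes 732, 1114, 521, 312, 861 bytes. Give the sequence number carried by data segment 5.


The SYN occupies sequence number ISN = 68916, so the first data byte is ISN + 1 = 68917.
SEQ of data segment i = (ISN + 1) + sum of payload sizes of segments 1..i-1.
Segment 1: SEQ = 68917, payload = 732 bytes
Segment 2: SEQ = 69649, payload = 1114 bytes
Segment 3: SEQ = 70763, payload = 521 bytes
Segment 4: SEQ = 71284, payload = 312 bytes
Segment 5: SEQ = 71596, payload = 861 bytes
SEQ of segment 5 = 68917 + 732 + 1114 + 521 + 312 = 71596

71596


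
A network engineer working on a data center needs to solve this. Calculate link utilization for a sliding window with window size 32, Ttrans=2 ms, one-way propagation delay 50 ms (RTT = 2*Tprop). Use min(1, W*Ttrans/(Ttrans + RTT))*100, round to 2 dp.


Given: W = 32, Ttrans = 2 ms, RTT = 100 ms (= 2 * Tprop, Tprop = 50 ms)
Cycle time = Ttrans + RTT = 2 + 100 = 102 ms (first packet sent until its ACK returns)
W * Ttrans = 32 * 2 = 64 ms of sending per cycle
W * Ttrans / (Ttrans + RTT) = 64 / 102 = 0.627451
U = min(1, 0.627451) = 0.627451
U% = 62.75%

62.75


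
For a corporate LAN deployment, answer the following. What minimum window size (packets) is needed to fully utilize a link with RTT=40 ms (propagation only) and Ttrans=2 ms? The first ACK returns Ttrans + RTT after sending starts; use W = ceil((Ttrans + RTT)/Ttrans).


Given: Ttrans = 2 ms, RTT = 40 ms (= 2 * Tprop, Tprop = 20 ms)
Time until first ACK returns = Ttrans + RTT = 2 + 40 = 42 ms
Need W * Ttrans >= Ttrans + RTT  ->  W >= (Ttrans + RTT) / Ttrans
(Ttrans + RTT) / Ttrans = 42 / 2 = 21
W_min = ceil(21) = 21

21
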